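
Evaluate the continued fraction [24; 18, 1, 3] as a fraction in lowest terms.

Using pₖ = aₖpₖ₋₁ + pₖ₋₂ and qₖ = aₖqₖ₋₁ + qₖ₋₂:
  k=0: a=24, p=24, q=1
  k=1: a=18, p=433, q=18
  k=2: a=1, p=457, q=19
  k=3: a=3, p=1804, q=75

1804/75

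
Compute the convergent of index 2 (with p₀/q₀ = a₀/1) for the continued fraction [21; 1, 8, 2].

197/9

Using pₖ = aₖpₖ₋₁ + pₖ₋₂, qₖ = aₖqₖ₋₁ + qₖ₋₂ (with p₋₁=1, p₋₂=0, q₋₁=0, q₋₂=1):
  k=0: a=21, p=21, q=1
  k=1: a=1, p=22, q=1
  k=2: a=8, p=197, q=9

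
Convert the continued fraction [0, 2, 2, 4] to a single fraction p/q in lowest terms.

9/22

Using pₖ = aₖpₖ₋₁ + pₖ₋₂ and qₖ = aₖqₖ₋₁ + qₖ₋₂:
  k=0: a=0, p=0, q=1
  k=1: a=2, p=1, q=2
  k=2: a=2, p=2, q=5
  k=3: a=4, p=9, q=22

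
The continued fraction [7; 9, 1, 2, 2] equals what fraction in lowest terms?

Fold from the inside: start with 2/1.
  2 + 1/2 = 5/2
  1 + 2/5 = 7/5
  9 + 5/7 = 68/7
  7 + 7/68 = 483/68

483/68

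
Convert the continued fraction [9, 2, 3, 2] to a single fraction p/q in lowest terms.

151/16

Fold from the inside: start with 2/1.
  3 + 1/2 = 7/2
  2 + 2/7 = 16/7
  9 + 7/16 = 151/16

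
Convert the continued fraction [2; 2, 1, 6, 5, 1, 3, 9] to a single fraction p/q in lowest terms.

10270/4371

Using pₖ = aₖpₖ₋₁ + pₖ₋₂ and qₖ = aₖqₖ₋₁ + qₖ₋₂:
  k=0: a=2, p=2, q=1
  k=1: a=2, p=5, q=2
  k=2: a=1, p=7, q=3
  k=3: a=6, p=47, q=20
  k=4: a=5, p=242, q=103
  k=5: a=1, p=289, q=123
  k=6: a=3, p=1109, q=472
  k=7: a=9, p=10270, q=4371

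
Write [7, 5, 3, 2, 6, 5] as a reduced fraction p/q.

Using pₖ = aₖpₖ₋₁ + pₖ₋₂ and qₖ = aₖqₖ₋₁ + qₖ₋₂:
  k=0: a=7, p=7, q=1
  k=1: a=5, p=36, q=5
  k=2: a=3, p=115, q=16
  k=3: a=2, p=266, q=37
  k=4: a=6, p=1711, q=238
  k=5: a=5, p=8821, q=1227

8821/1227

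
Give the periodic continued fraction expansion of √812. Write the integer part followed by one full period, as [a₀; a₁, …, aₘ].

[28; 2, 56]

a₀ = ⌊√812⌋ = 28.
With m₀=0, d₀=1 and mₖ₊₁ = dₖaₖ − mₖ, dₖ₊₁ = (n − mₖ₊₁²)/dₖ, aₖ₊₁ = ⌊(a₀+mₖ₊₁)/dₖ₊₁⌋:
  k=1: m=28, d=28, a=2
  k=2: m=28, d=1, a=56
d=1 and a=2a₀=56 at k=2, so the next step gives (m, d) = (28, 28) again — its k=1 value — and the period has length 2.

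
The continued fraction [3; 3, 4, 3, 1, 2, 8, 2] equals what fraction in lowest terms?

8915/2694

Using pₖ = aₖpₖ₋₁ + pₖ₋₂ and qₖ = aₖqₖ₋₁ + qₖ₋₂:
  k=0: a=3, p=3, q=1
  k=1: a=3, p=10, q=3
  k=2: a=4, p=43, q=13
  k=3: a=3, p=139, q=42
  k=4: a=1, p=182, q=55
  k=5: a=2, p=503, q=152
  k=6: a=8, p=4206, q=1271
  k=7: a=2, p=8915, q=2694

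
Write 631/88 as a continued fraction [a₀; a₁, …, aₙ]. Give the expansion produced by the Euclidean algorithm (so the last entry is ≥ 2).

631 = 7*88 + 15
88 = 5*15 + 13
15 = 1*13 + 2
13 = 6*2 + 1
2 = 2*1 + 0  (stop)
So 631/88 = [7; 5, 1, 6, 2].

[7; 5, 1, 6, 2]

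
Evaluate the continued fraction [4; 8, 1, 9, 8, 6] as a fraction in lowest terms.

18156/4415

Fold from the inside: start with 6/1.
  8 + 1/6 = 49/6
  9 + 6/49 = 447/49
  1 + 49/447 = 496/447
  8 + 447/496 = 4415/496
  4 + 496/4415 = 18156/4415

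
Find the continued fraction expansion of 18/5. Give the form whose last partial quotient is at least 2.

[3; 1, 1, 2]

18 = 3·5 + 3
5 = 1·3 + 2
3 = 1·2 + 1
2 = 2·1 + 0  (stop)
So 18/5 = [3; 1, 1, 2].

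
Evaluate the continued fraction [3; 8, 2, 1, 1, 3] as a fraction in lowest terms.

Fold from the inside: start with 3/1.
  1 + 1/3 = 4/3
  1 + 3/4 = 7/4
  2 + 4/7 = 18/7
  8 + 7/18 = 151/18
  3 + 18/151 = 471/151

471/151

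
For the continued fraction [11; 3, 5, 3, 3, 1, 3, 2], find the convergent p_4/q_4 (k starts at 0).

Using pₖ = aₖpₖ₋₁ + pₖ₋₂, qₖ = aₖqₖ₋₁ + qₖ₋₂ (with p₋₁=1, p₋₂=0, q₋₁=0, q₋₂=1):
  k=0: a=11, p=11, q=1
  k=1: a=3, p=34, q=3
  k=2: a=5, p=181, q=16
  k=3: a=3, p=577, q=51
  k=4: a=3, p=1912, q=169

1912/169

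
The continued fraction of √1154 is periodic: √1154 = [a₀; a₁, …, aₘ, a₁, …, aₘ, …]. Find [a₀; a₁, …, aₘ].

a₀ = ⌊√1154⌋ = 33.
With m₀=0, d₀=1 and mₖ₊₁ = dₖaₖ − mₖ, dₖ₊₁ = (n − mₖ₊₁²)/dₖ, aₖ₊₁ = ⌊(a₀+mₖ₊₁)/dₖ₊₁⌋:
  k=1: m=33, d=65, a=1
  k=2: m=32, d=2, a=32
  k=3: m=32, d=65, a=1
  k=4: m=33, d=1, a=66
d=1 and a=2a₀=66 at k=4, so the next step gives (m, d) = (33, 65) again — its k=1 value — and the period has length 4.

[33; 1, 32, 1, 66]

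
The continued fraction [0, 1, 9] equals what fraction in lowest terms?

9/10

Fold from the inside: start with 9/1.
  1 + 1/9 = 10/9
  0 + 9/10 = 9/10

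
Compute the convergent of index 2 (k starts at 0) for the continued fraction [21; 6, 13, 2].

Using pₖ = aₖpₖ₋₁ + pₖ₋₂, qₖ = aₖqₖ₋₁ + qₖ₋₂ (with p₋₁=1, p₋₂=0, q₋₁=0, q₋₂=1):
  k=0: a=21, p=21, q=1
  k=1: a=6, p=127, q=6
  k=2: a=13, p=1672, q=79

1672/79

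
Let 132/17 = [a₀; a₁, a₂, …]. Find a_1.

132 = 7·17 + 13   →  a_0 = 7
17 = 1·13 + 4   →  a_1 = 1

1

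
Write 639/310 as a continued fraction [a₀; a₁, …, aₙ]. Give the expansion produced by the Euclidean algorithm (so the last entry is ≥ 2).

[2; 16, 3, 6]

639 = 2*310 + 19
310 = 16*19 + 6
19 = 3*6 + 1
6 = 6*1 + 0  (stop)
So 639/310 = [2; 16, 3, 6].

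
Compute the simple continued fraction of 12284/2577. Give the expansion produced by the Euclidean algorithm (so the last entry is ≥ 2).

12284 = 4×2577 + 1976
2577 = 1×1976 + 601
1976 = 3×601 + 173
601 = 3×173 + 82
173 = 2×82 + 9
82 = 9×9 + 1
9 = 9×1 + 0  (stop)
So 12284/2577 = [4; 1, 3, 3, 2, 9, 9].

[4; 1, 3, 3, 2, 9, 9]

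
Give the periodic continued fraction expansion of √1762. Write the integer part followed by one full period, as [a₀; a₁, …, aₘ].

a₀ = ⌊√1762⌋ = 41.
With m₀=0, d₀=1 and mₖ₊₁ = dₖaₖ − mₖ, dₖ₊₁ = (n − mₖ₊₁²)/dₖ, aₖ₊₁ = ⌊(a₀+mₖ₊₁)/dₖ₊₁⌋:
  k=1: m=41, d=81, a=1
  k=2: m=40, d=2, a=40
  k=3: m=40, d=81, a=1
  k=4: m=41, d=1, a=82
d=1 and a=2a₀=82 at k=4, so the next step gives (m, d) = (41, 81) again — its k=1 value — and the period has length 4.

[41; 1, 40, 1, 82]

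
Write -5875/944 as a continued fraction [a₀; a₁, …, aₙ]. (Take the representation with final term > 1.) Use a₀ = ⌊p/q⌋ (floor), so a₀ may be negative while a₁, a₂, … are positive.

-5875 = -7×944 + 733
944 = 1×733 + 211
733 = 3×211 + 100
211 = 2×100 + 11
100 = 9×11 + 1
11 = 11×1 + 0  (stop)
So -5875/944 = [-7; 1, 3, 2, 9, 11].

[-7; 1, 3, 2, 9, 11]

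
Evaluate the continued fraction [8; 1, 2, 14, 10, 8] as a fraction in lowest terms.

Using pₖ = aₖpₖ₋₁ + pₖ₋₂ and qₖ = aₖqₖ₋₁ + qₖ₋₂:
  k=0: a=8, p=8, q=1
  k=1: a=1, p=9, q=1
  k=2: a=2, p=26, q=3
  k=3: a=14, p=373, q=43
  k=4: a=10, p=3756, q=433
  k=5: a=8, p=30421, q=3507

30421/3507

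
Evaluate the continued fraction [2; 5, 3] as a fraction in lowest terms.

35/16

Using pₖ = aₖpₖ₋₁ + pₖ₋₂ and qₖ = aₖqₖ₋₁ + qₖ₋₂:
  k=0: a=2, p=2, q=1
  k=1: a=5, p=11, q=5
  k=2: a=3, p=35, q=16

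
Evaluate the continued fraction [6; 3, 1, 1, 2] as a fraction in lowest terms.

113/18

Fold from the inside: start with 2/1.
  1 + 1/2 = 3/2
  1 + 2/3 = 5/3
  3 + 3/5 = 18/5
  6 + 5/18 = 113/18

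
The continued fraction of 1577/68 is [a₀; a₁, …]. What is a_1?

1577 = 23·68 + 13   →  a_0 = 23
68 = 5·13 + 3   →  a_1 = 5

5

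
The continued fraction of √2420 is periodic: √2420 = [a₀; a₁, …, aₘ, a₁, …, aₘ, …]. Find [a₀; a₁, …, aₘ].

a₀ = ⌊√2420⌋ = 49.

[49; 5, 5, 1, 18, 1, 5, 5, 98]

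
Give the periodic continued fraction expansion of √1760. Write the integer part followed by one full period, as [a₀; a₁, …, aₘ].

[41; 1, 19, 1, 82]

a₀ = ⌊√1760⌋ = 41.
With m₀=0, d₀=1 and mₖ₊₁ = dₖaₖ − mₖ, dₖ₊₁ = (n − mₖ₊₁²)/dₖ, aₖ₊₁ = ⌊(a₀+mₖ₊₁)/dₖ₊₁⌋:
  k=1: m=41, d=79, a=1
  k=2: m=38, d=4, a=19
  k=3: m=38, d=79, a=1
  k=4: m=41, d=1, a=82
d=1 and a=2a₀=82 at k=4, so the next step gives (m, d) = (41, 79) again — its k=1 value — and the period has length 4.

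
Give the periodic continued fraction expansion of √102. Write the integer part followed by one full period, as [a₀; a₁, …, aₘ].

[10; 10, 20]

a₀ = ⌊√102⌋ = 10.
With m₀=0, d₀=1 and mₖ₊₁ = dₖaₖ − mₖ, dₖ₊₁ = (n − mₖ₊₁²)/dₖ, aₖ₊₁ = ⌊(a₀+mₖ₊₁)/dₖ₊₁⌋:
  k=1: m=10, d=2, a=10
  k=2: m=10, d=1, a=20
d=1 and a=2a₀=20 at k=2, so the next step gives (m, d) = (10, 2) again — its k=1 value — and the period has length 2.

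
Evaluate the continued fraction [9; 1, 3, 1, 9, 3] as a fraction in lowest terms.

Fold from the inside: start with 3/1.
  9 + 1/3 = 28/3
  1 + 3/28 = 31/28
  3 + 28/31 = 121/31
  1 + 31/121 = 152/121
  9 + 121/152 = 1489/152

1489/152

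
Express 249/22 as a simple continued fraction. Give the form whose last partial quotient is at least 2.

[11; 3, 7]

249 = 11·22 + 7
22 = 3·7 + 1
7 = 7·1 + 0  (stop)
So 249/22 = [11; 3, 7].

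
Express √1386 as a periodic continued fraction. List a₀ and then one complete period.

a₀ = ⌊√1386⌋ = 37.
With m₀=0, d₀=1 and mₖ₊₁ = dₖaₖ − mₖ, dₖ₊₁ = (n − mₖ₊₁²)/dₖ, aₖ₊₁ = ⌊(a₀+mₖ₊₁)/dₖ₊₁⌋:
  k=1: m=37, d=17, a=4
  k=2: m=31, d=25, a=2
  k=3: m=19, d=41, a=1
  k=4: m=22, d=22, a=2
  k=5: m=22, d=41, a=1
  k=6: m=19, d=25, a=2
  k=7: m=31, d=17, a=4
  k=8: m=37, d=1, a=74
d=1 and a=2a₀=74 at k=8, so the next step gives (m, d) = (37, 17) again — its k=1 value — and the period has length 8.

[37; 4, 2, 1, 2, 1, 2, 4, 74]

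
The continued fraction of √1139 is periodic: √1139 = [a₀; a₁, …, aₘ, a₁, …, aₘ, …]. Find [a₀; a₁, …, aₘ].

a₀ = ⌊√1139⌋ = 33.

[33; 1, 2, 1, 66]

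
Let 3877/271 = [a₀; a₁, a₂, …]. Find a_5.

2

3877 = 14·271 + 83   →  a_0 = 14
271 = 3·83 + 22   →  a_1 = 3
83 = 3·22 + 17   →  a_2 = 3
22 = 1·17 + 5   →  a_3 = 1
17 = 3·5 + 2   →  a_4 = 3
5 = 2·2 + 1   →  a_5 = 2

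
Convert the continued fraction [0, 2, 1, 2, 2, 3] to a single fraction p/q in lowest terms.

24/65

Fold from the inside: start with 3/1.
  2 + 1/3 = 7/3
  2 + 3/7 = 17/7
  1 + 7/17 = 24/17
  2 + 17/24 = 65/24
  0 + 24/65 = 24/65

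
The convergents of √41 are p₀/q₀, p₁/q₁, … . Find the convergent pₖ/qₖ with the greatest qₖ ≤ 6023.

√41 = [6; 2, 2, 12, …] (period length 3).
Convergents:
  p_0/q_0 = 6/1
  p_1/q_1 = 13/2
  p_2/q_2 = 32/5
  p_3/q_3 = 397/62
  p_4/q_4 = 826/129
  p_5/q_5 = 2049/320
  p_6/q_6 = 25414/3969
  p_7/q_7 = 52877/8258
q_6 = 3969 ≤ 6023 < 8258 = q_7, so the answer is 25414/3969.

25414/3969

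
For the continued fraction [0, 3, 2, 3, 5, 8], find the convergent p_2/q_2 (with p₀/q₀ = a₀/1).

Using pₖ = aₖpₖ₋₁ + pₖ₋₂, qₖ = aₖqₖ₋₁ + qₖ₋₂ (with p₋₁=1, p₋₂=0, q₋₁=0, q₋₂=1):
  k=0: a=0, p=0, q=1
  k=1: a=3, p=1, q=3
  k=2: a=2, p=2, q=7

2/7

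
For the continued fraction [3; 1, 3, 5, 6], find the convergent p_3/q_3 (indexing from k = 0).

Using pₖ = aₖpₖ₋₁ + pₖ₋₂, qₖ = aₖqₖ₋₁ + qₖ₋₂ (with p₋₁=1, p₋₂=0, q₋₁=0, q₋₂=1):
  k=0: a=3, p=3, q=1
  k=1: a=1, p=4, q=1
  k=2: a=3, p=15, q=4
  k=3: a=5, p=79, q=21

79/21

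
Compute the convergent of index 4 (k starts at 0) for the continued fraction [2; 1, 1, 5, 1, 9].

Using pₖ = aₖpₖ₋₁ + pₖ₋₂, qₖ = aₖqₖ₋₁ + qₖ₋₂ (with p₋₁=1, p₋₂=0, q₋₁=0, q₋₂=1):
  k=0: a=2, p=2, q=1
  k=1: a=1, p=3, q=1
  k=2: a=1, p=5, q=2
  k=3: a=5, p=28, q=11
  k=4: a=1, p=33, q=13

33/13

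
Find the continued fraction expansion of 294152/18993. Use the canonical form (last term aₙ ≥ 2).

[15; 2, 19, 3, 14, 5, 2]

294152 = 15×18993 + 9257
18993 = 2×9257 + 479
9257 = 19×479 + 156
479 = 3×156 + 11
156 = 14×11 + 2
11 = 5×2 + 1
2 = 2×1 + 0  (stop)
So 294152/18993 = [15; 2, 19, 3, 14, 5, 2].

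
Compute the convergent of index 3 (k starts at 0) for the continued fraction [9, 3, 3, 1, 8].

Using pₖ = aₖpₖ₋₁ + pₖ₋₂, qₖ = aₖqₖ₋₁ + qₖ₋₂ (with p₋₁=1, p₋₂=0, q₋₁=0, q₋₂=1):
  k=0: a=9, p=9, q=1
  k=1: a=3, p=28, q=3
  k=2: a=3, p=93, q=10
  k=3: a=1, p=121, q=13

121/13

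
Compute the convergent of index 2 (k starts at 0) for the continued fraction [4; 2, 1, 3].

Using pₖ = aₖpₖ₋₁ + pₖ₋₂, qₖ = aₖqₖ₋₁ + qₖ₋₂ (with p₋₁=1, p₋₂=0, q₋₁=0, q₋₂=1):
  k=0: a=4, p=4, q=1
  k=1: a=2, p=9, q=2
  k=2: a=1, p=13, q=3

13/3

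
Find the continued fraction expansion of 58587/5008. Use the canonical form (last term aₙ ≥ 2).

[11; 1, 2, 3, 7, 3, 2, 9]

58587 = 11×5008 + 3499
5008 = 1×3499 + 1509
3499 = 2×1509 + 481
1509 = 3×481 + 66
481 = 7×66 + 19
66 = 3×19 + 9
19 = 2×9 + 1
9 = 9×1 + 0  (stop)
So 58587/5008 = [11; 1, 2, 3, 7, 3, 2, 9].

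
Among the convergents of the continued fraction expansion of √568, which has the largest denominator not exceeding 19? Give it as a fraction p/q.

√568 = [23; 1, 4, 1, 46, …] (period length 4).
Convergents:
  p_0/q_0 = 23/1
  p_1/q_1 = 24/1
  p_2/q_2 = 119/5
  p_3/q_3 = 143/6
  p_4/q_4 = 6697/281
q_3 = 6 ≤ 19 < 281 = q_4, so the answer is 143/6.

143/6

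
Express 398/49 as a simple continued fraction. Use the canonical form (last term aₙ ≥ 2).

[8; 8, 6]

398 = 8*49 + 6
49 = 8*6 + 1
6 = 6*1 + 0  (stop)
So 398/49 = [8; 8, 6].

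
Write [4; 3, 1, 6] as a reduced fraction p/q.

Fold from the inside: start with 6/1.
  1 + 1/6 = 7/6
  3 + 6/7 = 27/7
  4 + 7/27 = 115/27

115/27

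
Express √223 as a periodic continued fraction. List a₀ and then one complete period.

[14; 1, 13, 1, 28]

a₀ = ⌊√223⌋ = 14.
With m₀=0, d₀=1 and mₖ₊₁ = dₖaₖ − mₖ, dₖ₊₁ = (n − mₖ₊₁²)/dₖ, aₖ₊₁ = ⌊(a₀+mₖ₊₁)/dₖ₊₁⌋:
  k=1: m=14, d=27, a=1
  k=2: m=13, d=2, a=13
  k=3: m=13, d=27, a=1
  k=4: m=14, d=1, a=28
d=1 and a=2a₀=28 at k=4, so the next step gives (m, d) = (14, 27) again — its k=1 value — and the period has length 4.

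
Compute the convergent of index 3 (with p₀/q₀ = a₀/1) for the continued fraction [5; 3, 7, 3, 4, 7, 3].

Using pₖ = aₖpₖ₋₁ + pₖ₋₂, qₖ = aₖqₖ₋₁ + qₖ₋₂ (with p₋₁=1, p₋₂=0, q₋₁=0, q₋₂=1):
  k=0: a=5, p=5, q=1
  k=1: a=3, p=16, q=3
  k=2: a=7, p=117, q=22
  k=3: a=3, p=367, q=69

367/69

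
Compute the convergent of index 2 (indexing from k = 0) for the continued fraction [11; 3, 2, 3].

Using pₖ = aₖpₖ₋₁ + pₖ₋₂, qₖ = aₖqₖ₋₁ + qₖ₋₂ (with p₋₁=1, p₋₂=0, q₋₁=0, q₋₂=1):
  k=0: a=11, p=11, q=1
  k=1: a=3, p=34, q=3
  k=2: a=2, p=79, q=7

79/7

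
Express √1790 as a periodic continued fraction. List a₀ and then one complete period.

[42; 3, 4, 8, 4, 3, 84]

a₀ = ⌊√1790⌋ = 42.
With m₀=0, d₀=1 and mₖ₊₁ = dₖaₖ − mₖ, dₖ₊₁ = (n − mₖ₊₁²)/dₖ, aₖ₊₁ = ⌊(a₀+mₖ₊₁)/dₖ₊₁⌋:
  k=1: m=42, d=26, a=3
  k=2: m=36, d=19, a=4
  k=3: m=40, d=10, a=8
  k=4: m=40, d=19, a=4
  k=5: m=36, d=26, a=3
  k=6: m=42, d=1, a=84
d=1 and a=2a₀=84 at k=6, so the next step gives (m, d) = (42, 26) again — its k=1 value — and the period has length 6.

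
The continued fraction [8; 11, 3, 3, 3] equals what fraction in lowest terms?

Using pₖ = aₖpₖ₋₁ + pₖ₋₂ and qₖ = aₖqₖ₋₁ + qₖ₋₂:
  k=0: a=8, p=8, q=1
  k=1: a=11, p=89, q=11
  k=2: a=3, p=275, q=34
  k=3: a=3, p=914, q=113
  k=4: a=3, p=3017, q=373

3017/373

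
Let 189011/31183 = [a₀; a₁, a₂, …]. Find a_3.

3

189011 = 6·31183 + 1913   →  a_0 = 6
31183 = 16·1913 + 575   →  a_1 = 16
1913 = 3·575 + 188   →  a_2 = 3
575 = 3·188 + 11   →  a_3 = 3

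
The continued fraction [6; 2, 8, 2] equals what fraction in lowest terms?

233/36

Fold from the inside: start with 2/1.
  8 + 1/2 = 17/2
  2 + 2/17 = 36/17
  6 + 17/36 = 233/36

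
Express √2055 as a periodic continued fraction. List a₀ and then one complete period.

a₀ = ⌊√2055⌋ = 45.
With m₀=0, d₀=1 and mₖ₊₁ = dₖaₖ − mₖ, dₖ₊₁ = (n − mₖ₊₁²)/dₖ, aₖ₊₁ = ⌊(a₀+mₖ₊₁)/dₖ₊₁⌋:
  k=1: m=45, d=30, a=3
  k=2: m=45, d=1, a=90
d=1 and a=2a₀=90 at k=2, so the next step gives (m, d) = (45, 30) again — its k=1 value — and the period has length 2.

[45; 3, 90]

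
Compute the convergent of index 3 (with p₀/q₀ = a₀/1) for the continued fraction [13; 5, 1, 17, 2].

1409/107

Using pₖ = aₖpₖ₋₁ + pₖ₋₂, qₖ = aₖqₖ₋₁ + qₖ₋₂ (with p₋₁=1, p₋₂=0, q₋₁=0, q₋₂=1):
  k=0: a=13, p=13, q=1
  k=1: a=5, p=66, q=5
  k=2: a=1, p=79, q=6
  k=3: a=17, p=1409, q=107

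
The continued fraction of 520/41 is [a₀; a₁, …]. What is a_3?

520 = 12·41 + 28   →  a_0 = 12
41 = 1·28 + 13   →  a_1 = 1
28 = 2·13 + 2   →  a_2 = 2
13 = 6·2 + 1   →  a_3 = 6

6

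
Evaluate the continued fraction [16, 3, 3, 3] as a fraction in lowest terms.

Using pₖ = aₖpₖ₋₁ + pₖ₋₂ and qₖ = aₖqₖ₋₁ + qₖ₋₂:
  k=0: a=16, p=16, q=1
  k=1: a=3, p=49, q=3
  k=2: a=3, p=163, q=10
  k=3: a=3, p=538, q=33

538/33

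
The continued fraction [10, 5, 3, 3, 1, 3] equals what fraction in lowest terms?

Fold from the inside: start with 3/1.
  1 + 1/3 = 4/3
  3 + 3/4 = 15/4
  3 + 4/15 = 49/15
  5 + 15/49 = 260/49
  10 + 49/260 = 2649/260

2649/260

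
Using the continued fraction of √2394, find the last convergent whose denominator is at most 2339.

67081/1371

√2394 = [48; 1, 12, 1, 96, …] (period length 4).
Convergents:
  p_0/q_0 = 48/1
  p_1/q_1 = 49/1
  p_2/q_2 = 636/13
  p_3/q_3 = 685/14
  p_4/q_4 = 66396/1357
  p_5/q_5 = 67081/1371
  p_6/q_6 = 871368/17809
q_5 = 1371 ≤ 2339 < 17809 = q_6, so the answer is 67081/1371.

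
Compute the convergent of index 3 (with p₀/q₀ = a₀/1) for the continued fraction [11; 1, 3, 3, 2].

153/13

Using pₖ = aₖpₖ₋₁ + pₖ₋₂, qₖ = aₖqₖ₋₁ + qₖ₋₂ (with p₋₁=1, p₋₂=0, q₋₁=0, q₋₂=1):
  k=0: a=11, p=11, q=1
  k=1: a=1, p=12, q=1
  k=2: a=3, p=47, q=4
  k=3: a=3, p=153, q=13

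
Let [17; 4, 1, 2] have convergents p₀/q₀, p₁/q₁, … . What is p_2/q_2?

Using pₖ = aₖpₖ₋₁ + pₖ₋₂, qₖ = aₖqₖ₋₁ + qₖ₋₂ (with p₋₁=1, p₋₂=0, q₋₁=0, q₋₂=1):
  k=0: a=17, p=17, q=1
  k=1: a=4, p=69, q=4
  k=2: a=1, p=86, q=5

86/5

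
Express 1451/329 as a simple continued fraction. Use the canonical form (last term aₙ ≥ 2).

1451 = 4·329 + 135
329 = 2·135 + 59
135 = 2·59 + 17
59 = 3·17 + 8
17 = 2·8 + 1
8 = 8·1 + 0  (stop)
So 1451/329 = [4; 2, 2, 3, 2, 8].

[4; 2, 2, 3, 2, 8]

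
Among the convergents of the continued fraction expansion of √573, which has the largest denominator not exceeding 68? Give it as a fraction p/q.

383/16

√573 = [23; 1, 14, 1, 46, …] (period length 4).
Convergents:
  p_0/q_0 = 23/1
  p_1/q_1 = 24/1
  p_2/q_2 = 359/15
  p_3/q_3 = 383/16
  p_4/q_4 = 17977/751
q_3 = 16 ≤ 68 < 751 = q_4, so the answer is 383/16.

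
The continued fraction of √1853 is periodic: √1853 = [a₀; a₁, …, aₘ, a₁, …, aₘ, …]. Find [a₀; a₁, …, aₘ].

a₀ = ⌊√1853⌋ = 43.
With m₀=0, d₀=1 and mₖ₊₁ = dₖaₖ − mₖ, dₖ₊₁ = (n − mₖ₊₁²)/dₖ, aₖ₊₁ = ⌊(a₀+mₖ₊₁)/dₖ₊₁⌋:
  k=1: m=43, d=4, a=21
  k=2: m=41, d=43, a=1
  k=3: m=2, d=43, a=1
  k=4: m=41, d=4, a=21
  k=5: m=43, d=1, a=86
d=1 and a=2a₀=86 at k=5, so the next step gives (m, d) = (43, 4) again — its k=1 value — and the period has length 5.

[43; 21, 1, 1, 21, 86]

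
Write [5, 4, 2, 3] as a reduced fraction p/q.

Using pₖ = aₖpₖ₋₁ + pₖ₋₂ and qₖ = aₖqₖ₋₁ + qₖ₋₂:
  k=0: a=5, p=5, q=1
  k=1: a=4, p=21, q=4
  k=2: a=2, p=47, q=9
  k=3: a=3, p=162, q=31

162/31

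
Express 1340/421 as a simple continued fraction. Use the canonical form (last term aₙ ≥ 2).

[3; 5, 2, 7, 5]

1340 = 3*421 + 77
421 = 5*77 + 36
77 = 2*36 + 5
36 = 7*5 + 1
5 = 5*1 + 0  (stop)
So 1340/421 = [3; 5, 2, 7, 5].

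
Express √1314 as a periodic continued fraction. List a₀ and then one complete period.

a₀ = ⌊√1314⌋ = 36.
With m₀=0, d₀=1 and mₖ₊₁ = dₖaₖ − mₖ, dₖ₊₁ = (n − mₖ₊₁²)/dₖ, aₖ₊₁ = ⌊(a₀+mₖ₊₁)/dₖ₊₁⌋:
  k=1: m=36, d=18, a=4
  k=2: m=36, d=1, a=72
d=1 and a=2a₀=72 at k=2, so the next step gives (m, d) = (36, 18) again — its k=1 value — and the period has length 2.

[36; 4, 72]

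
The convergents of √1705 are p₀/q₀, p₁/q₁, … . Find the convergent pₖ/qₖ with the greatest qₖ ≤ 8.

√1705 = [41; 3, 2, 3, 82, …] (period length 4).
Convergents:
  p_0/q_0 = 41/1
  p_1/q_1 = 124/3
  p_2/q_2 = 289/7
  p_3/q_3 = 991/24
q_2 = 7 ≤ 8 < 24 = q_3, so the answer is 289/7.

289/7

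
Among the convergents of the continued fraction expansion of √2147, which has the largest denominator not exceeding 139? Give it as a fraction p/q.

√2147 = [46; 2, 1, 45, 1, 2, 92, …] (period length 6).
Convergents:
  p_0/q_0 = 46/1
  p_1/q_1 = 93/2
  p_2/q_2 = 139/3
  p_3/q_3 = 6348/137
  p_4/q_4 = 6487/140
q_3 = 137 ≤ 139 < 140 = q_4, so the answer is 6348/137.

6348/137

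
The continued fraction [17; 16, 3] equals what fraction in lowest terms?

836/49

Using pₖ = aₖpₖ₋₁ + pₖ₋₂ and qₖ = aₖqₖ₋₁ + qₖ₋₂:
  k=0: a=17, p=17, q=1
  k=1: a=16, p=273, q=16
  k=2: a=3, p=836, q=49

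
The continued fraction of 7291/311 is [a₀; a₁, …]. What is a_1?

7291 = 23·311 + 138   →  a_0 = 23
311 = 2·138 + 35   →  a_1 = 2

2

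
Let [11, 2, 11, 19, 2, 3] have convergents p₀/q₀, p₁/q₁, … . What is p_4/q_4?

10342/901

Using pₖ = aₖpₖ₋₁ + pₖ₋₂, qₖ = aₖqₖ₋₁ + qₖ₋₂ (with p₋₁=1, p₋₂=0, q₋₁=0, q₋₂=1):
  k=0: a=11, p=11, q=1
  k=1: a=2, p=23, q=2
  k=2: a=11, p=264, q=23
  k=3: a=19, p=5039, q=439
  k=4: a=2, p=10342, q=901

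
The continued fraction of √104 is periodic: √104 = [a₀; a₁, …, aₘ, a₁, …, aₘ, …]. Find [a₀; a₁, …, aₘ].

[10; 5, 20]

a₀ = ⌊√104⌋ = 10.
With m₀=0, d₀=1 and mₖ₊₁ = dₖaₖ − mₖ, dₖ₊₁ = (n − mₖ₊₁²)/dₖ, aₖ₊₁ = ⌊(a₀+mₖ₊₁)/dₖ₊₁⌋:
  k=1: m=10, d=4, a=5
  k=2: m=10, d=1, a=20
d=1 and a=2a₀=20 at k=2, so the next step gives (m, d) = (10, 4) again — its k=1 value — and the period has length 2.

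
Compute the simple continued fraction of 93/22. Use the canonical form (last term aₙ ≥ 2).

[4; 4, 2, 2]

93 = 4×22 + 5
22 = 4×5 + 2
5 = 2×2 + 1
2 = 2×1 + 0  (stop)
So 93/22 = [4; 4, 2, 2].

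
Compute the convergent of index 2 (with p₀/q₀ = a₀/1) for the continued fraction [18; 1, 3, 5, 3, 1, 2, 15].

75/4

Using pₖ = aₖpₖ₋₁ + pₖ₋₂, qₖ = aₖqₖ₋₁ + qₖ₋₂ (with p₋₁=1, p₋₂=0, q₋₁=0, q₋₂=1):
  k=0: a=18, p=18, q=1
  k=1: a=1, p=19, q=1
  k=2: a=3, p=75, q=4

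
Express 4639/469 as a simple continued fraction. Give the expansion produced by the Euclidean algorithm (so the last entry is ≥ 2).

[9; 1, 8, 5, 10]

4639 = 9×469 + 418
469 = 1×418 + 51
418 = 8×51 + 10
51 = 5×10 + 1
10 = 10×1 + 0  (stop)
So 4639/469 = [9; 1, 8, 5, 10].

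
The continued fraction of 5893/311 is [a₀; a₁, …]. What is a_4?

3

5893 = 18·311 + 295   →  a_0 = 18
311 = 1·295 + 16   →  a_1 = 1
295 = 18·16 + 7   →  a_2 = 18
16 = 2·7 + 2   →  a_3 = 2
7 = 3·2 + 1   →  a_4 = 3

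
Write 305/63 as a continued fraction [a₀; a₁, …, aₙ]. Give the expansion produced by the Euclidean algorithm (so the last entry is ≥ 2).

305 = 4*63 + 53
63 = 1*53 + 10
53 = 5*10 + 3
10 = 3*3 + 1
3 = 3*1 + 0  (stop)
So 305/63 = [4; 1, 5, 3, 3].

[4; 1, 5, 3, 3]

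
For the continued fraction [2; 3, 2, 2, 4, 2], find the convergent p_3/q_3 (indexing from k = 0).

Using pₖ = aₖpₖ₋₁ + pₖ₋₂, qₖ = aₖqₖ₋₁ + qₖ₋₂ (with p₋₁=1, p₋₂=0, q₋₁=0, q₋₂=1):
  k=0: a=2, p=2, q=1
  k=1: a=3, p=7, q=3
  k=2: a=2, p=16, q=7
  k=3: a=2, p=39, q=17

39/17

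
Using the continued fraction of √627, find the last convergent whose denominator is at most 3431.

√627 = [25; 25, 50, …] (period length 2).
Convergents:
  p_0/q_0 = 25/1
  p_1/q_1 = 626/25
  p_2/q_2 = 31325/1251
  p_3/q_3 = 783751/31300
q_2 = 1251 ≤ 3431 < 31300 = q_3, so the answer is 31325/1251.

31325/1251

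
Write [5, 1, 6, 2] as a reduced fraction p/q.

Fold from the inside: start with 2/1.
  6 + 1/2 = 13/2
  1 + 2/13 = 15/13
  5 + 13/15 = 88/15

88/15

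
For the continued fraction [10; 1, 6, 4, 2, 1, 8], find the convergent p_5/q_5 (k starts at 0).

1021/94

Using pₖ = aₖpₖ₋₁ + pₖ₋₂, qₖ = aₖqₖ₋₁ + qₖ₋₂ (with p₋₁=1, p₋₂=0, q₋₁=0, q₋₂=1):
  k=0: a=10, p=10, q=1
  k=1: a=1, p=11, q=1
  k=2: a=6, p=76, q=7
  k=3: a=4, p=315, q=29
  k=4: a=2, p=706, q=65
  k=5: a=1, p=1021, q=94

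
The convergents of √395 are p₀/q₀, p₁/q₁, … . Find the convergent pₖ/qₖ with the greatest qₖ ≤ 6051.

√395 = [19; 1, 6, 1, 38, …] (period length 4).
Convergents:
  p_0/q_0 = 19/1
  p_1/q_1 = 20/1
  p_2/q_2 = 139/7
  p_3/q_3 = 159/8
  p_4/q_4 = 6181/311
  p_5/q_5 = 6340/319
  p_6/q_6 = 44221/2225
  p_7/q_7 = 50561/2544
  p_8/q_8 = 1965539/98897
q_7 = 2544 ≤ 6051 < 98897 = q_8, so the answer is 50561/2544.

50561/2544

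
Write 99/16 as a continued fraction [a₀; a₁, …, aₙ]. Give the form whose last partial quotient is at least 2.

[6; 5, 3]

99 = 6*16 + 3
16 = 5*3 + 1
3 = 3*1 + 0  (stop)
So 99/16 = [6; 5, 3].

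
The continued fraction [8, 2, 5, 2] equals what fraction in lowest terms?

203/24

Fold from the inside: start with 2/1.
  5 + 1/2 = 11/2
  2 + 2/11 = 24/11
  8 + 11/24 = 203/24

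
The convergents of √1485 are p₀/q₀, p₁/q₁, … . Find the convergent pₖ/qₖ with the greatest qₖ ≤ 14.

501/13

√1485 = [38; 1, 1, 6, 1, 1, 76, …] (period length 6).
Convergents:
  p_0/q_0 = 38/1
  p_1/q_1 = 39/1
  p_2/q_2 = 77/2
  p_3/q_3 = 501/13
  p_4/q_4 = 578/15
q_3 = 13 ≤ 14 < 15 = q_4, so the answer is 501/13.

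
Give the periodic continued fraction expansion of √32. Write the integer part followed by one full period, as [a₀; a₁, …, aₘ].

[5; 1, 1, 1, 10]

a₀ = ⌊√32⌋ = 5.
With m₀=0, d₀=1 and mₖ₊₁ = dₖaₖ − mₖ, dₖ₊₁ = (n − mₖ₊₁²)/dₖ, aₖ₊₁ = ⌊(a₀+mₖ₊₁)/dₖ₊₁⌋:
  k=1: m=5, d=7, a=1
  k=2: m=2, d=4, a=1
  k=3: m=2, d=7, a=1
  k=4: m=5, d=1, a=10
d=1 and a=2a₀=10 at k=4, so the next step gives (m, d) = (5, 7) again — its k=1 value — and the period has length 4.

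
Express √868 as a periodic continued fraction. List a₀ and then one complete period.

a₀ = ⌊√868⌋ = 29.
With m₀=0, d₀=1 and mₖ₊₁ = dₖaₖ − mₖ, dₖ₊₁ = (n − mₖ₊₁²)/dₖ, aₖ₊₁ = ⌊(a₀+mₖ₊₁)/dₖ₊₁⌋:
  k=1: m=29, d=27, a=2
  k=2: m=25, d=9, a=6
  k=3: m=29, d=3, a=19
  k=4: m=28, d=28, a=2
  k=5: m=28, d=3, a=19
  k=6: m=29, d=9, a=6
  k=7: m=25, d=27, a=2
  k=8: m=29, d=1, a=58
d=1 and a=2a₀=58 at k=8, so the next step gives (m, d) = (29, 27) again — its k=1 value — and the period has length 8.

[29; 2, 6, 19, 2, 19, 6, 2, 58]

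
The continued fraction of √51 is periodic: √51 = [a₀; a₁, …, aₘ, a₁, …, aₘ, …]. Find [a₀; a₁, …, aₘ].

a₀ = ⌊√51⌋ = 7.
With m₀=0, d₀=1 and mₖ₊₁ = dₖaₖ − mₖ, dₖ₊₁ = (n − mₖ₊₁²)/dₖ, aₖ₊₁ = ⌊(a₀+mₖ₊₁)/dₖ₊₁⌋:
  k=1: m=7, d=2, a=7
  k=2: m=7, d=1, a=14
d=1 and a=2a₀=14 at k=2, so the next step gives (m, d) = (7, 2) again — its k=1 value — and the period has length 2.

[7; 7, 14]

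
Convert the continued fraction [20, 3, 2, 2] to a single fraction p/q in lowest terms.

345/17

Using pₖ = aₖpₖ₋₁ + pₖ₋₂ and qₖ = aₖqₖ₋₁ + qₖ₋₂:
  k=0: a=20, p=20, q=1
  k=1: a=3, p=61, q=3
  k=2: a=2, p=142, q=7
  k=3: a=2, p=345, q=17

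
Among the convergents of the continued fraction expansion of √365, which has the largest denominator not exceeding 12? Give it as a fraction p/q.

√365 = [19; 9, 1, 1, 9, 38, …] (period length 5).
Convergents:
  p_0/q_0 = 19/1
  p_1/q_1 = 172/9
  p_2/q_2 = 191/10
  p_3/q_3 = 363/19
q_2 = 10 ≤ 12 < 19 = q_3, so the answer is 191/10.

191/10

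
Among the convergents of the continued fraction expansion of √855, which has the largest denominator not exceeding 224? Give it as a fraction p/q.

3041/104

√855 = [29; 4, 6, 4, 58, …] (period length 4).
Convergents:
  p_0/q_0 = 29/1
  p_1/q_1 = 117/4
  p_2/q_2 = 731/25
  p_3/q_3 = 3041/104
  p_4/q_4 = 177109/6057
q_3 = 104 ≤ 224 < 6057 = q_4, so the answer is 3041/104.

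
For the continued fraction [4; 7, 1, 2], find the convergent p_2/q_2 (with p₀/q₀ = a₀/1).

Using pₖ = aₖpₖ₋₁ + pₖ₋₂, qₖ = aₖqₖ₋₁ + qₖ₋₂ (with p₋₁=1, p₋₂=0, q₋₁=0, q₋₂=1):
  k=0: a=4, p=4, q=1
  k=1: a=7, p=29, q=7
  k=2: a=1, p=33, q=8

33/8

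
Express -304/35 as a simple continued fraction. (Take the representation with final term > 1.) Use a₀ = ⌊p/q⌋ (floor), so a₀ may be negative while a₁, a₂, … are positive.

-304 = -9×35 + 11
35 = 3×11 + 2
11 = 5×2 + 1
2 = 2×1 + 0  (stop)
So -304/35 = [-9; 3, 5, 2].

[-9; 3, 5, 2]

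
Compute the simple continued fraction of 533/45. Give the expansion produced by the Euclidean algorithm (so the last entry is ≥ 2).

533 = 11×45 + 38
45 = 1×38 + 7
38 = 5×7 + 3
7 = 2×3 + 1
3 = 3×1 + 0  (stop)
So 533/45 = [11; 1, 5, 2, 3].

[11; 1, 5, 2, 3]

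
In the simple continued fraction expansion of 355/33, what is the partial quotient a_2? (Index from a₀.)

3

355 = 10·33 + 25   →  a_0 = 10
33 = 1·25 + 8   →  a_1 = 1
25 = 3·8 + 1   →  a_2 = 3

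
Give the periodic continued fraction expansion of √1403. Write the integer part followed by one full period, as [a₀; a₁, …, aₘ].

a₀ = ⌊√1403⌋ = 37.

[37; 2, 5, 3, 1, 3, 5, 2, 74]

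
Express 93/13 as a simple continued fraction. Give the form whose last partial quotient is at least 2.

93 = 7×13 + 2
13 = 6×2 + 1
2 = 2×1 + 0  (stop)
So 93/13 = [7; 6, 2].

[7; 6, 2]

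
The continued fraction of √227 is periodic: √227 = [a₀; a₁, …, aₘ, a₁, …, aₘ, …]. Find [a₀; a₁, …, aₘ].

a₀ = ⌊√227⌋ = 15.
With m₀=0, d₀=1 and mₖ₊₁ = dₖaₖ − mₖ, dₖ₊₁ = (n − mₖ₊₁²)/dₖ, aₖ₊₁ = ⌊(a₀+mₖ₊₁)/dₖ₊₁⌋:
  k=1: m=15, d=2, a=15
  k=2: m=15, d=1, a=30
d=1 and a=2a₀=30 at k=2, so the next step gives (m, d) = (15, 2) again — its k=1 value — and the period has length 2.

[15; 15, 30]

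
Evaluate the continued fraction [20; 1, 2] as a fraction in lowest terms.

Using pₖ = aₖpₖ₋₁ + pₖ₋₂ and qₖ = aₖqₖ₋₁ + qₖ₋₂:
  k=0: a=20, p=20, q=1
  k=1: a=1, p=21, q=1
  k=2: a=2, p=62, q=3

62/3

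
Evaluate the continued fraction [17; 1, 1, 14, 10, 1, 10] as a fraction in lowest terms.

61345/3502

Fold from the inside: start with 10/1.
  1 + 1/10 = 11/10
  10 + 10/11 = 120/11
  14 + 11/120 = 1691/120
  1 + 120/1691 = 1811/1691
  1 + 1691/1811 = 3502/1811
  17 + 1811/3502 = 61345/3502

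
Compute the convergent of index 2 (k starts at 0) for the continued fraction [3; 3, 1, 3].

13/4

Using pₖ = aₖpₖ₋₁ + pₖ₋₂, qₖ = aₖqₖ₋₁ + qₖ₋₂ (with p₋₁=1, p₋₂=0, q₋₁=0, q₋₂=1):
  k=0: a=3, p=3, q=1
  k=1: a=3, p=10, q=3
  k=2: a=1, p=13, q=4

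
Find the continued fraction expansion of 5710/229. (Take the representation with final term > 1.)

5710 = 24*229 + 214
229 = 1*214 + 15
214 = 14*15 + 4
15 = 3*4 + 3
4 = 1*3 + 1
3 = 3*1 + 0  (stop)
So 5710/229 = [24; 1, 14, 3, 1, 3].

[24; 1, 14, 3, 1, 3]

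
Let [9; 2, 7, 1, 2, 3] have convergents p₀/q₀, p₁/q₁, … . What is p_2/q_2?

142/15

Using pₖ = aₖpₖ₋₁ + pₖ₋₂, qₖ = aₖqₖ₋₁ + qₖ₋₂ (with p₋₁=1, p₋₂=0, q₋₁=0, q₋₂=1):
  k=0: a=9, p=9, q=1
  k=1: a=2, p=19, q=2
  k=2: a=7, p=142, q=15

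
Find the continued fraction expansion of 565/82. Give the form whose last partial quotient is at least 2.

[6; 1, 8, 9]

565 = 6·82 + 73
82 = 1·73 + 9
73 = 8·9 + 1
9 = 9·1 + 0  (stop)
So 565/82 = [6; 1, 8, 9].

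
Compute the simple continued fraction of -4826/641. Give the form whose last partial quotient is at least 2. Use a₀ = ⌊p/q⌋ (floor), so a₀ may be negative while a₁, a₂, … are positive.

[-8; 2, 8, 6, 6]

-4826 = -8*641 + 302
641 = 2*302 + 37
302 = 8*37 + 6
37 = 6*6 + 1
6 = 6*1 + 0  (stop)
So -4826/641 = [-8; 2, 8, 6, 6].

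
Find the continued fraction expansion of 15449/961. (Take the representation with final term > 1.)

[16; 13, 6, 12]

15449 = 16·961 + 73
961 = 13·73 + 12
73 = 6·12 + 1
12 = 12·1 + 0  (stop)
So 15449/961 = [16; 13, 6, 12].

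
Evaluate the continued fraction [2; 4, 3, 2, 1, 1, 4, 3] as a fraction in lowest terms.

2407/1078

Fold from the inside: start with 3/1.
  4 + 1/3 = 13/3
  1 + 3/13 = 16/13
  1 + 13/16 = 29/16
  2 + 16/29 = 74/29
  3 + 29/74 = 251/74
  4 + 74/251 = 1078/251
  2 + 251/1078 = 2407/1078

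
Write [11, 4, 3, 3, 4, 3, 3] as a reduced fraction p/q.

Fold from the inside: start with 3/1.
  3 + 1/3 = 10/3
  4 + 3/10 = 43/10
  3 + 10/43 = 139/43
  3 + 43/139 = 460/139
  4 + 139/460 = 1979/460
  11 + 460/1979 = 22229/1979

22229/1979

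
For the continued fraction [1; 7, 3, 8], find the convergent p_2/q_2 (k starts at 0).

Using pₖ = aₖpₖ₋₁ + pₖ₋₂, qₖ = aₖqₖ₋₁ + qₖ₋₂ (with p₋₁=1, p₋₂=0, q₋₁=0, q₋₂=1):
  k=0: a=1, p=1, q=1
  k=1: a=7, p=8, q=7
  k=2: a=3, p=25, q=22

25/22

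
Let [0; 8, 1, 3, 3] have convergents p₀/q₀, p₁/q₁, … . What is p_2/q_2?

Using pₖ = aₖpₖ₋₁ + pₖ₋₂, qₖ = aₖqₖ₋₁ + qₖ₋₂ (with p₋₁=1, p₋₂=0, q₋₁=0, q₋₂=1):
  k=0: a=0, p=0, q=1
  k=1: a=8, p=1, q=8
  k=2: a=1, p=1, q=9

1/9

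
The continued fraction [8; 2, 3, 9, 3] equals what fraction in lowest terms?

Using pₖ = aₖpₖ₋₁ + pₖ₋₂ and qₖ = aₖqₖ₋₁ + qₖ₋₂:
  k=0: a=8, p=8, q=1
  k=1: a=2, p=17, q=2
  k=2: a=3, p=59, q=7
  k=3: a=9, p=548, q=65
  k=4: a=3, p=1703, q=202

1703/202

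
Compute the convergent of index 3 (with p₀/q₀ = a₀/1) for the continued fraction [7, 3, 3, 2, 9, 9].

Using pₖ = aₖpₖ₋₁ + pₖ₋₂, qₖ = aₖqₖ₋₁ + qₖ₋₂ (with p₋₁=1, p₋₂=0, q₋₁=0, q₋₂=1):
  k=0: a=7, p=7, q=1
  k=1: a=3, p=22, q=3
  k=2: a=3, p=73, q=10
  k=3: a=2, p=168, q=23

168/23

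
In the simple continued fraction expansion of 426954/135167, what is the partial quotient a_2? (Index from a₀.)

426954 = 3·135167 + 21453   →  a_0 = 3
135167 = 6·21453 + 6449   →  a_1 = 6
21453 = 3·6449 + 2106   →  a_2 = 3

3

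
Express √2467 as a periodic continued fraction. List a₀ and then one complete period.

a₀ = ⌊√2467⌋ = 49.
With m₀=0, d₀=1 and mₖ₊₁ = dₖaₖ − mₖ, dₖ₊₁ = (n − mₖ₊₁²)/dₖ, aₖ₊₁ = ⌊(a₀+mₖ₊₁)/dₖ₊₁⌋:
  k=1: m=49, d=66, a=1
  k=2: m=17, d=33, a=2
  k=3: m=49, d=2, a=49
  k=4: m=49, d=33, a=2
  k=5: m=17, d=66, a=1
  k=6: m=49, d=1, a=98
d=1 and a=2a₀=98 at k=6, so the next step gives (m, d) = (49, 66) again — its k=1 value — and the period has length 6.

[49; 1, 2, 49, 2, 1, 98]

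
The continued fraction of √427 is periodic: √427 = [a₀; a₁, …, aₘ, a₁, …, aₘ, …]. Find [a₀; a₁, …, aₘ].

a₀ = ⌊√427⌋ = 20.

[20; 1, 1, 1, 40]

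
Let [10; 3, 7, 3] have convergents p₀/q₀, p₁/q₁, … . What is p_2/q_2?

Using pₖ = aₖpₖ₋₁ + pₖ₋₂, qₖ = aₖqₖ₋₁ + qₖ₋₂ (with p₋₁=1, p₋₂=0, q₋₁=0, q₋₂=1):
  k=0: a=10, p=10, q=1
  k=1: a=3, p=31, q=3
  k=2: a=7, p=227, q=22

227/22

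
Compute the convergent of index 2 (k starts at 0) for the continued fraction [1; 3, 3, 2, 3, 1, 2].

Using pₖ = aₖpₖ₋₁ + pₖ₋₂, qₖ = aₖqₖ₋₁ + qₖ₋₂ (with p₋₁=1, p₋₂=0, q₋₁=0, q₋₂=1):
  k=0: a=1, p=1, q=1
  k=1: a=3, p=4, q=3
  k=2: a=3, p=13, q=10

13/10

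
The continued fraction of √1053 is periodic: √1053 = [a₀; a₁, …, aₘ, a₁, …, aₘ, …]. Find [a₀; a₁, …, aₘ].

a₀ = ⌊√1053⌋ = 32.

[32; 2, 4, 2, 64]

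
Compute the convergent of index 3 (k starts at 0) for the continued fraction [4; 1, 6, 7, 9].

243/50

Using pₖ = aₖpₖ₋₁ + pₖ₋₂, qₖ = aₖqₖ₋₁ + qₖ₋₂ (with p₋₁=1, p₋₂=0, q₋₁=0, q₋₂=1):
  k=0: a=4, p=4, q=1
  k=1: a=1, p=5, q=1
  k=2: a=6, p=34, q=7
  k=3: a=7, p=243, q=50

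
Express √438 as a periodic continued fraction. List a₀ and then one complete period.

[20; 1, 12, 1, 40]

a₀ = ⌊√438⌋ = 20.
With m₀=0, d₀=1 and mₖ₊₁ = dₖaₖ − mₖ, dₖ₊₁ = (n − mₖ₊₁²)/dₖ, aₖ₊₁ = ⌊(a₀+mₖ₊₁)/dₖ₊₁⌋:
  k=1: m=20, d=38, a=1
  k=2: m=18, d=3, a=12
  k=3: m=18, d=38, a=1
  k=4: m=20, d=1, a=40
d=1 and a=2a₀=40 at k=4, so the next step gives (m, d) = (20, 38) again — its k=1 value — and the period has length 4.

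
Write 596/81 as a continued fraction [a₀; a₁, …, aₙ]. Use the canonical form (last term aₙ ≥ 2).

[7; 2, 1, 3, 1, 5]

596 = 7·81 + 29
81 = 2·29 + 23
29 = 1·23 + 6
23 = 3·6 + 5
6 = 1·5 + 1
5 = 5·1 + 0  (stop)
So 596/81 = [7; 2, 1, 3, 1, 5].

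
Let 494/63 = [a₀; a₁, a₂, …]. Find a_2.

494 = 7·63 + 53   →  a_0 = 7
63 = 1·53 + 10   →  a_1 = 1
53 = 5·10 + 3   →  a_2 = 5

5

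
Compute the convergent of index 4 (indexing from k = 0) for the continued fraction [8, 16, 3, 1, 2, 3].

Using pₖ = aₖpₖ₋₁ + pₖ₋₂, qₖ = aₖqₖ₋₁ + qₖ₋₂ (with p₋₁=1, p₋₂=0, q₋₁=0, q₋₂=1):
  k=0: a=8, p=8, q=1
  k=1: a=16, p=129, q=16
  k=2: a=3, p=395, q=49
  k=3: a=1, p=524, q=65
  k=4: a=2, p=1443, q=179

1443/179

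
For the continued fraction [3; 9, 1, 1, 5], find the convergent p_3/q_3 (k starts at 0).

Using pₖ = aₖpₖ₋₁ + pₖ₋₂, qₖ = aₖqₖ₋₁ + qₖ₋₂ (with p₋₁=1, p₋₂=0, q₋₁=0, q₋₂=1):
  k=0: a=3, p=3, q=1
  k=1: a=9, p=28, q=9
  k=2: a=1, p=31, q=10
  k=3: a=1, p=59, q=19

59/19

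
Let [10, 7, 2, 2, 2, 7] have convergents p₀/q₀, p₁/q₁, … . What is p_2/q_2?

Using pₖ = aₖpₖ₋₁ + pₖ₋₂, qₖ = aₖqₖ₋₁ + qₖ₋₂ (with p₋₁=1, p₋₂=0, q₋₁=0, q₋₂=1):
  k=0: a=10, p=10, q=1
  k=1: a=7, p=71, q=7
  k=2: a=2, p=152, q=15

152/15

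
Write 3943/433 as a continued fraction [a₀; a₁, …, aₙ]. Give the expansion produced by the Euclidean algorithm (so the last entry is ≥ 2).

3943 = 9*433 + 46
433 = 9*46 + 19
46 = 2*19 + 8
19 = 2*8 + 3
8 = 2*3 + 2
3 = 1*2 + 1
2 = 2*1 + 0  (stop)
So 3943/433 = [9; 9, 2, 2, 2, 1, 2].

[9; 9, 2, 2, 2, 1, 2]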